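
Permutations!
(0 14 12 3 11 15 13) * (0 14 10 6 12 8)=(0 10 6 12 3 11 15 13 14 8)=[10, 1, 2, 11, 4, 5, 12, 7, 0, 9, 6, 15, 3, 14, 8, 13]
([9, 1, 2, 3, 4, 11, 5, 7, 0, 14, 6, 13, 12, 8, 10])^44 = (0 8 13 11 5 6 10 14 9)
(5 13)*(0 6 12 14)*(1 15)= (0 6 12 14)(1 15)(5 13)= [6, 15, 2, 3, 4, 13, 12, 7, 8, 9, 10, 11, 14, 5, 0, 1]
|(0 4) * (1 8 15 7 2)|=10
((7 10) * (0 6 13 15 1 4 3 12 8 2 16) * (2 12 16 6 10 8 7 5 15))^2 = ((0 10 5 15 1 4 3 16)(2 6 13)(7 8 12))^2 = (0 5 1 3)(2 13 6)(4 16 10 15)(7 12 8)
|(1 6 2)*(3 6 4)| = 5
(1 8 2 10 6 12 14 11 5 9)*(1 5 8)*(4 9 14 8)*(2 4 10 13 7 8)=[0, 1, 13, 3, 9, 14, 12, 8, 4, 5, 6, 10, 2, 7, 11]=(2 13 7 8 4 9 5 14 11 10 6 12)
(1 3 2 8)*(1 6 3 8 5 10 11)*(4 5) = (1 8 6 3 2 4 5 10 11) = [0, 8, 4, 2, 5, 10, 3, 7, 6, 9, 11, 1]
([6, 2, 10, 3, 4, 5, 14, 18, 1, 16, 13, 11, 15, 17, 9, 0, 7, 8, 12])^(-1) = (0 15 12 18 7 16 9 14 6)(1 8 17 13 10 2)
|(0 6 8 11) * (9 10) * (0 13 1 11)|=|(0 6 8)(1 11 13)(9 10)|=6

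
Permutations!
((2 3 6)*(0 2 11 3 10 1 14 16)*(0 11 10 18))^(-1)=(0 18 2)(1 10 6 3 11 16 14)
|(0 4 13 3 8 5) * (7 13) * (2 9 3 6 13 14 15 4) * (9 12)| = 28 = |(0 2 12 9 3 8 5)(4 7 14 15)(6 13)|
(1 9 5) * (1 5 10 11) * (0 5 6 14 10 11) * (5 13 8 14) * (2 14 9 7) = (0 13 8 9 11 1 7 2 14 10)(5 6) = [13, 7, 14, 3, 4, 6, 5, 2, 9, 11, 0, 1, 12, 8, 10]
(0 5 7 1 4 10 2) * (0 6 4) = (0 5 7 1)(2 6 4 10) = [5, 0, 6, 3, 10, 7, 4, 1, 8, 9, 2]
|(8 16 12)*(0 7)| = 6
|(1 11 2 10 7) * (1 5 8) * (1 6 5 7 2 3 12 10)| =6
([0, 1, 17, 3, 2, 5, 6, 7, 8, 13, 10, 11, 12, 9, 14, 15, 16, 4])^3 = (17)(9 13)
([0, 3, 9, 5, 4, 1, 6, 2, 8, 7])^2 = [0, 5, 7, 1, 4, 3, 6, 9, 8, 2]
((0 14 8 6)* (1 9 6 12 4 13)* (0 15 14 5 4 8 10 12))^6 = ((0 5 4 13 1 9 6 15 14 10 12 8))^6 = (0 6)(1 12)(4 14)(5 15)(8 9)(10 13)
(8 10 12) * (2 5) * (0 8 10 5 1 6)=(0 8 5 2 1 6)(10 12)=[8, 6, 1, 3, 4, 2, 0, 7, 5, 9, 12, 11, 10]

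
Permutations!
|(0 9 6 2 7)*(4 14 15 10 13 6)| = 10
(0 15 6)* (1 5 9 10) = (0 15 6)(1 5 9 10) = [15, 5, 2, 3, 4, 9, 0, 7, 8, 10, 1, 11, 12, 13, 14, 6]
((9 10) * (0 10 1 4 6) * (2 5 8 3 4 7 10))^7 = (1 9 10 7)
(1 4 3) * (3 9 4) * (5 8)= [0, 3, 2, 1, 9, 8, 6, 7, 5, 4]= (1 3)(4 9)(5 8)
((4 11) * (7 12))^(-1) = ((4 11)(7 12))^(-1) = (4 11)(7 12)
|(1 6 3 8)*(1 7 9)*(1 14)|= |(1 6 3 8 7 9 14)|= 7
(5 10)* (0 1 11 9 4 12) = (0 1 11 9 4 12)(5 10) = [1, 11, 2, 3, 12, 10, 6, 7, 8, 4, 5, 9, 0]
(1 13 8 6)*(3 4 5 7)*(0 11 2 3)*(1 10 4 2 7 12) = (0 11 7)(1 13 8 6 10 4 5 12)(2 3) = [11, 13, 3, 2, 5, 12, 10, 0, 6, 9, 4, 7, 1, 8]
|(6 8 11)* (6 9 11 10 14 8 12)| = |(6 12)(8 10 14)(9 11)| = 6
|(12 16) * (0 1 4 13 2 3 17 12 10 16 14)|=|(0 1 4 13 2 3 17 12 14)(10 16)|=18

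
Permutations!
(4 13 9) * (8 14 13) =(4 8 14 13 9) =[0, 1, 2, 3, 8, 5, 6, 7, 14, 4, 10, 11, 12, 9, 13]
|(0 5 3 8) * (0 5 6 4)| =3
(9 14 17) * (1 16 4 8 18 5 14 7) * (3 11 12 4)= (1 16 3 11 12 4 8 18 5 14 17 9 7)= [0, 16, 2, 11, 8, 14, 6, 1, 18, 7, 10, 12, 4, 13, 17, 15, 3, 9, 5]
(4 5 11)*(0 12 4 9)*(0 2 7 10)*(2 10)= (0 12 4 5 11 9 10)(2 7)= [12, 1, 7, 3, 5, 11, 6, 2, 8, 10, 0, 9, 4]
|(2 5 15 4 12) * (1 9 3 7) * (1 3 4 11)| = |(1 9 4 12 2 5 15 11)(3 7)| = 8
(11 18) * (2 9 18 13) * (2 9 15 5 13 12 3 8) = (2 15 5 13 9 18 11 12 3 8) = [0, 1, 15, 8, 4, 13, 6, 7, 2, 18, 10, 12, 3, 9, 14, 5, 16, 17, 11]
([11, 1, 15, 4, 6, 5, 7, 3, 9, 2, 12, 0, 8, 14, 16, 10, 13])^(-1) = (0 11)(2 9 8 12 10 15)(3 7 6 4)(13 16 14)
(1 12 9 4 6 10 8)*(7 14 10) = [0, 12, 2, 3, 6, 5, 7, 14, 1, 4, 8, 11, 9, 13, 10] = (1 12 9 4 6 7 14 10 8)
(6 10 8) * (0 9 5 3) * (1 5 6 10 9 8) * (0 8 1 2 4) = (0 1 5 3 8 10 2 4)(6 9) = [1, 5, 4, 8, 0, 3, 9, 7, 10, 6, 2]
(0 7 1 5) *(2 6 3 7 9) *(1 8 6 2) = [9, 5, 2, 7, 4, 0, 3, 8, 6, 1] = (0 9 1 5)(3 7 8 6)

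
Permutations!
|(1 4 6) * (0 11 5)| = 3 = |(0 11 5)(1 4 6)|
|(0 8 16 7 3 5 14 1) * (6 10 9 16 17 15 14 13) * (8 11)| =56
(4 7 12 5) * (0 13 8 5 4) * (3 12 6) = (0 13 8 5)(3 12 4 7 6) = [13, 1, 2, 12, 7, 0, 3, 6, 5, 9, 10, 11, 4, 8]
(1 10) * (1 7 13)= [0, 10, 2, 3, 4, 5, 6, 13, 8, 9, 7, 11, 12, 1]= (1 10 7 13)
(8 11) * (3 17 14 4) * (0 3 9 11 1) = (0 3 17 14 4 9 11 8 1) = [3, 0, 2, 17, 9, 5, 6, 7, 1, 11, 10, 8, 12, 13, 4, 15, 16, 14]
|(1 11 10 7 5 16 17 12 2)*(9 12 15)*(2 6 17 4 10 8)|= |(1 11 8 2)(4 10 7 5 16)(6 17 15 9 12)|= 20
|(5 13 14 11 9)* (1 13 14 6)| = 12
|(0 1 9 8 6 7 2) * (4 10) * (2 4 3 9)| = |(0 1 2)(3 9 8 6 7 4 10)| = 21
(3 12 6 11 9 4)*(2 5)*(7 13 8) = (2 5)(3 12 6 11 9 4)(7 13 8) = [0, 1, 5, 12, 3, 2, 11, 13, 7, 4, 10, 9, 6, 8]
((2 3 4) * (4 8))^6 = (2 8)(3 4) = ((2 3 8 4))^6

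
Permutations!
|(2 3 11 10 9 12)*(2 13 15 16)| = 9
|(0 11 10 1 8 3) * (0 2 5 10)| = |(0 11)(1 8 3 2 5 10)| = 6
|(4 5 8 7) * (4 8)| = |(4 5)(7 8)| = 2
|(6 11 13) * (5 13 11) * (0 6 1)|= |(0 6 5 13 1)|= 5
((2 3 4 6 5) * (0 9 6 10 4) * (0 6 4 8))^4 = ((0 9 4 10 8)(2 3 6 5))^4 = (0 8 10 4 9)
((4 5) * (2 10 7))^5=(2 7 10)(4 5)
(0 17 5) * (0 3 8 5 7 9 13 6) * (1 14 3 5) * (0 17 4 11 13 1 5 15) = (0 4 11 13 6 17 7 9 1 14 3 8 5 15) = [4, 14, 2, 8, 11, 15, 17, 9, 5, 1, 10, 13, 12, 6, 3, 0, 16, 7]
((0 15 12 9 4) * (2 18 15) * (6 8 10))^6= ((0 2 18 15 12 9 4)(6 8 10))^6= (0 4 9 12 15 18 2)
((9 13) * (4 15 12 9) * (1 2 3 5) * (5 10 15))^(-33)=((1 2 3 10 15 12 9 13 4 5))^(-33)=(1 13 15 2 4 12 3 5 9 10)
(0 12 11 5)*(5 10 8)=(0 12 11 10 8 5)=[12, 1, 2, 3, 4, 0, 6, 7, 5, 9, 8, 10, 11]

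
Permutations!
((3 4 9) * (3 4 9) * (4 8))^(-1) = (3 4 8 9)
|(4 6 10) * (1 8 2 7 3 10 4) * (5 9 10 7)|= 6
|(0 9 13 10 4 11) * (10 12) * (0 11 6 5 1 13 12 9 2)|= 8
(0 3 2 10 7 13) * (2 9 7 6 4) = [3, 1, 10, 9, 2, 5, 4, 13, 8, 7, 6, 11, 12, 0] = (0 3 9 7 13)(2 10 6 4)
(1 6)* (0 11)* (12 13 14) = (0 11)(1 6)(12 13 14) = [11, 6, 2, 3, 4, 5, 1, 7, 8, 9, 10, 0, 13, 14, 12]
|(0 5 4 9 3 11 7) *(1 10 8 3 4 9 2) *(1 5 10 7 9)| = 11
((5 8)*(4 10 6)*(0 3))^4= ((0 3)(4 10 6)(5 8))^4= (4 10 6)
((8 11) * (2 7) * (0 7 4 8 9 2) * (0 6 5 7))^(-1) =(2 9 11 8 4)(5 6 7)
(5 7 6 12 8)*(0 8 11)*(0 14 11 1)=(0 8 5 7 6 12 1)(11 14)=[8, 0, 2, 3, 4, 7, 12, 6, 5, 9, 10, 14, 1, 13, 11]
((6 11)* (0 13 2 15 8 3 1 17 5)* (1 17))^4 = (0 8)(2 17)(3 13)(5 15)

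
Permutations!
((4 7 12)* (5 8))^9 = (12)(5 8)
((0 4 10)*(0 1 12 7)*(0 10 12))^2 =(0 12 10)(1 4 7) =((0 4 12 7 10 1))^2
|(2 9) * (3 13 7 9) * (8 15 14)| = 15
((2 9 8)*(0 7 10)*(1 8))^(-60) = (10)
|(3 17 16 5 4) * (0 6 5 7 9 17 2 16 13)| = 11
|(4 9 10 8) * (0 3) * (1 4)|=10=|(0 3)(1 4 9 10 8)|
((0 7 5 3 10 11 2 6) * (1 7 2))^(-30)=(11)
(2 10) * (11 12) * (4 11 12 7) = (12)(2 10)(4 11 7) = [0, 1, 10, 3, 11, 5, 6, 4, 8, 9, 2, 7, 12]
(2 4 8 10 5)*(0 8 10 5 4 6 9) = (0 8 5 2 6 9)(4 10) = [8, 1, 6, 3, 10, 2, 9, 7, 5, 0, 4]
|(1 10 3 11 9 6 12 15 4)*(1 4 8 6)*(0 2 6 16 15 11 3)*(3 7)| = 24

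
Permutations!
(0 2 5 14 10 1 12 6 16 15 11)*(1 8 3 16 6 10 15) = [2, 12, 5, 16, 4, 14, 6, 7, 3, 9, 8, 0, 10, 13, 15, 11, 1] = (0 2 5 14 15 11)(1 12 10 8 3 16)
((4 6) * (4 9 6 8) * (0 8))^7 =((0 8 4)(6 9))^7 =(0 8 4)(6 9)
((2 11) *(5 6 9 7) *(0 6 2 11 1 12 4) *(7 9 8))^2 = ((0 6 8 7 5 2 1 12 4))^2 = (0 8 5 1 4 6 7 2 12)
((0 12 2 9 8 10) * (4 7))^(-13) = ((0 12 2 9 8 10)(4 7))^(-13) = (0 10 8 9 2 12)(4 7)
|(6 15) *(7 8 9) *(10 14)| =|(6 15)(7 8 9)(10 14)| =6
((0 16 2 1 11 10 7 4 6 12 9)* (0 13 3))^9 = ((0 16 2 1 11 10 7 4 6 12 9 13 3))^9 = (0 12 10 16 9 7 2 13 4 1 3 6 11)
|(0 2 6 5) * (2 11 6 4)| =|(0 11 6 5)(2 4)| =4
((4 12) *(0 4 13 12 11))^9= ((0 4 11)(12 13))^9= (12 13)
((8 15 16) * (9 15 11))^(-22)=(8 15 11 16 9)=((8 11 9 15 16))^(-22)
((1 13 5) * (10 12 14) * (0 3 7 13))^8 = ((0 3 7 13 5 1)(10 12 14))^8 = (0 7 5)(1 3 13)(10 14 12)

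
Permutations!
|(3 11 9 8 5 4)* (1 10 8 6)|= 9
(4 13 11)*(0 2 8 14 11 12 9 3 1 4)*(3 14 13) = (0 2 8 13 12 9 14 11)(1 4 3) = [2, 4, 8, 1, 3, 5, 6, 7, 13, 14, 10, 0, 9, 12, 11]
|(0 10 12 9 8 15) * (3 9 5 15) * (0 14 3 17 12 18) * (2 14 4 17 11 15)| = 33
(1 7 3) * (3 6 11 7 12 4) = [0, 12, 2, 1, 3, 5, 11, 6, 8, 9, 10, 7, 4] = (1 12 4 3)(6 11 7)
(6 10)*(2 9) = (2 9)(6 10) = [0, 1, 9, 3, 4, 5, 10, 7, 8, 2, 6]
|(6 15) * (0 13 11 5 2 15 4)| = 8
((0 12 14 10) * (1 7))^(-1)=(0 10 14 12)(1 7)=((0 12 14 10)(1 7))^(-1)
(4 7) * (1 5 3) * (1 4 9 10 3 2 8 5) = (2 8 5)(3 4 7 9 10) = [0, 1, 8, 4, 7, 2, 6, 9, 5, 10, 3]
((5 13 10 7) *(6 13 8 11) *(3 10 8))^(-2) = (3 7)(5 10)(6 8)(11 13)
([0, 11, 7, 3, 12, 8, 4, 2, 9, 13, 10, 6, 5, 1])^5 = [0, 5, 7, 3, 13, 11, 9, 2, 6, 4, 10, 8, 1, 12]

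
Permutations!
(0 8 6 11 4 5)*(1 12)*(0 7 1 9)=(0 8 6 11 4 5 7 1 12 9)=[8, 12, 2, 3, 5, 7, 11, 1, 6, 0, 10, 4, 9]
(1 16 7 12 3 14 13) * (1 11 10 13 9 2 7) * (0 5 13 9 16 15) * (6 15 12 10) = (0 5 13 11 6 15)(1 12 3 14 16)(2 7 10 9) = [5, 12, 7, 14, 4, 13, 15, 10, 8, 2, 9, 6, 3, 11, 16, 0, 1]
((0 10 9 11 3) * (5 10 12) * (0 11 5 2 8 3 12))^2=(2 3 12 8 11)(5 9 10)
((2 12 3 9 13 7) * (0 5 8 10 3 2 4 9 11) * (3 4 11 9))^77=(0 13 4 5 7 3 8 11 9 10)(2 12)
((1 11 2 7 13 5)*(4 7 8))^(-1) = (1 5 13 7 4 8 2 11)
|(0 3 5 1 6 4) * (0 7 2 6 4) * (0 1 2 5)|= 6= |(0 3)(1 4 7 5 2 6)|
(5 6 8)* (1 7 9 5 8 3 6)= (1 7 9 5)(3 6)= [0, 7, 2, 6, 4, 1, 3, 9, 8, 5]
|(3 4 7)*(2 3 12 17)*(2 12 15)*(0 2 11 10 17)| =10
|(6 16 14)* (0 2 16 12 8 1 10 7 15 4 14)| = 9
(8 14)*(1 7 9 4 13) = (1 7 9 4 13)(8 14) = [0, 7, 2, 3, 13, 5, 6, 9, 14, 4, 10, 11, 12, 1, 8]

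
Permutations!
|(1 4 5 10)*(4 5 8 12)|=3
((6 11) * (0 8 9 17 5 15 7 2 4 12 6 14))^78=((0 8 9 17 5 15 7 2 4 12 6 11 14))^78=(17)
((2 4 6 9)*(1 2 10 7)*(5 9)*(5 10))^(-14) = (1 10 4)(2 7 6)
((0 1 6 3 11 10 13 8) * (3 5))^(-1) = ((0 1 6 5 3 11 10 13 8))^(-1) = (0 8 13 10 11 3 5 6 1)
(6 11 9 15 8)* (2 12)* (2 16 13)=(2 12 16 13)(6 11 9 15 8)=[0, 1, 12, 3, 4, 5, 11, 7, 6, 15, 10, 9, 16, 2, 14, 8, 13]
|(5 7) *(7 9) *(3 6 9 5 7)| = 3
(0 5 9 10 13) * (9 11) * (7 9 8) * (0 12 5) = [0, 1, 2, 3, 4, 11, 6, 9, 7, 10, 13, 8, 5, 12] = (5 11 8 7 9 10 13 12)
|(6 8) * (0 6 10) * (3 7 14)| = 12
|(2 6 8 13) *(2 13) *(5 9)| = 6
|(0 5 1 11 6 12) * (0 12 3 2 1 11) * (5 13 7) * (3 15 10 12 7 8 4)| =|(0 13 8 4 3 2 1)(5 11 6 15 10 12 7)| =7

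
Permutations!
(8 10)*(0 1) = (0 1)(8 10) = [1, 0, 2, 3, 4, 5, 6, 7, 10, 9, 8]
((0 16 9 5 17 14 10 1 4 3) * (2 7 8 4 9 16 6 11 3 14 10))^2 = (0 11)(1 5 10 9 17)(2 8 14 7 4)(3 6)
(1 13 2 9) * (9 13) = (1 9)(2 13) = [0, 9, 13, 3, 4, 5, 6, 7, 8, 1, 10, 11, 12, 2]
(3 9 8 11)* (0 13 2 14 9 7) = [13, 1, 14, 7, 4, 5, 6, 0, 11, 8, 10, 3, 12, 2, 9] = (0 13 2 14 9 8 11 3 7)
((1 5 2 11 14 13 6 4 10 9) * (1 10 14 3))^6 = (1 5 2 11 3)(4 13)(6 14)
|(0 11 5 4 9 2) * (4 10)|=|(0 11 5 10 4 9 2)|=7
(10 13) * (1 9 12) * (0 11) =[11, 9, 2, 3, 4, 5, 6, 7, 8, 12, 13, 0, 1, 10] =(0 11)(1 9 12)(10 13)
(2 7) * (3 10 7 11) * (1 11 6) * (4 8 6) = (1 11 3 10 7 2 4 8 6) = [0, 11, 4, 10, 8, 5, 1, 2, 6, 9, 7, 3]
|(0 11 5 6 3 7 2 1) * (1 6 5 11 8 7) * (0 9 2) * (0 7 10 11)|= |(0 8 10 11)(1 9 2 6 3)|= 20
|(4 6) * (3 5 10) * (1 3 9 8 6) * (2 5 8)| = 20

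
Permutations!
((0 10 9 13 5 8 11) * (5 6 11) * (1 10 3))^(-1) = ((0 3 1 10 9 13 6 11)(5 8))^(-1) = (0 11 6 13 9 10 1 3)(5 8)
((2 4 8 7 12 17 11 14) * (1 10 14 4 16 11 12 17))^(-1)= ((1 10 14 2 16 11 4 8 7 17 12))^(-1)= (1 12 17 7 8 4 11 16 2 14 10)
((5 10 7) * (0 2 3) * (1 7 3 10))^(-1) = (0 3 10 2)(1 5 7)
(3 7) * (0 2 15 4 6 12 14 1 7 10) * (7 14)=(0 2 15 4 6 12 7 3 10)(1 14)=[2, 14, 15, 10, 6, 5, 12, 3, 8, 9, 0, 11, 7, 13, 1, 4]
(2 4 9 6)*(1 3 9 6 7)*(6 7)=(1 3 9 6 2 4 7)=[0, 3, 4, 9, 7, 5, 2, 1, 8, 6]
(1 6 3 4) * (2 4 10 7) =[0, 6, 4, 10, 1, 5, 3, 2, 8, 9, 7] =(1 6 3 10 7 2 4)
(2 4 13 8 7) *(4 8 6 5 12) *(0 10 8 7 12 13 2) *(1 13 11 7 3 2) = (0 10 8 12 4 1 13 6 5 11 7)(2 3) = [10, 13, 3, 2, 1, 11, 5, 0, 12, 9, 8, 7, 4, 6]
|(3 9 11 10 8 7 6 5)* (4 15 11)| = 10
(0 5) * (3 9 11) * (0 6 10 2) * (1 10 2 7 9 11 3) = [5, 10, 0, 11, 4, 6, 2, 9, 8, 3, 7, 1] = (0 5 6 2)(1 10 7 9 3 11)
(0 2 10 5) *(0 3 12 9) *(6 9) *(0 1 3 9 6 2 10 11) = (0 10 5 9 1 3 12 2 11) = [10, 3, 11, 12, 4, 9, 6, 7, 8, 1, 5, 0, 2]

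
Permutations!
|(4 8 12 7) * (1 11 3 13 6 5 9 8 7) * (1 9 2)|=42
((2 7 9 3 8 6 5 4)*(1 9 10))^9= ((1 9 3 8 6 5 4 2 7 10))^9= (1 10 7 2 4 5 6 8 3 9)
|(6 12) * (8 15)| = |(6 12)(8 15)| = 2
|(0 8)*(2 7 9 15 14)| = |(0 8)(2 7 9 15 14)| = 10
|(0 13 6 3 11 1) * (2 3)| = 7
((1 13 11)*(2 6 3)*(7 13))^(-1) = (1 11 13 7)(2 3 6)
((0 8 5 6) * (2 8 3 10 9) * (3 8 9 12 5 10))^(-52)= (0 10 5)(6 8 12)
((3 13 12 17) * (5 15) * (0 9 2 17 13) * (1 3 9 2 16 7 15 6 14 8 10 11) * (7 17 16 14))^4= (0 9 11 2 14 1 16 8 3 17 10)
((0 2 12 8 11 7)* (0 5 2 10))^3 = (0 10)(2 11)(5 8)(7 12)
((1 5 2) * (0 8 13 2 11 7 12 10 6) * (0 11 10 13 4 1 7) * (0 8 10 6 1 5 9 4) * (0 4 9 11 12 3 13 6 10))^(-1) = (1 10 5 4 8 11)(2 13 3 7)(6 12)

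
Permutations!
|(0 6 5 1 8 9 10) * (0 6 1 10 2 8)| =|(0 1)(2 8 9)(5 10 6)| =6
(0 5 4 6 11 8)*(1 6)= (0 5 4 1 6 11 8)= [5, 6, 2, 3, 1, 4, 11, 7, 0, 9, 10, 8]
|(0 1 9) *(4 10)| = 6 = |(0 1 9)(4 10)|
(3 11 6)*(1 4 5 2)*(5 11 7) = (1 4 11 6 3 7 5 2) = [0, 4, 1, 7, 11, 2, 3, 5, 8, 9, 10, 6]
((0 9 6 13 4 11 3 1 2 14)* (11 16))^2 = ((0 9 6 13 4 16 11 3 1 2 14))^2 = (0 6 4 11 1 14 9 13 16 3 2)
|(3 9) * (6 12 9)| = |(3 6 12 9)| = 4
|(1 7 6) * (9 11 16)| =3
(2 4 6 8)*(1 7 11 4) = (1 7 11 4 6 8 2) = [0, 7, 1, 3, 6, 5, 8, 11, 2, 9, 10, 4]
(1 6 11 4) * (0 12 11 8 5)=(0 12 11 4 1 6 8 5)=[12, 6, 2, 3, 1, 0, 8, 7, 5, 9, 10, 4, 11]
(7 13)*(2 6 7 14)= [0, 1, 6, 3, 4, 5, 7, 13, 8, 9, 10, 11, 12, 14, 2]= (2 6 7 13 14)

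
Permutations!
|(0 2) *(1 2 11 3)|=|(0 11 3 1 2)|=5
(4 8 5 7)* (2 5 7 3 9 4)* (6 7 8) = (2 5 3 9 4 6 7) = [0, 1, 5, 9, 6, 3, 7, 2, 8, 4]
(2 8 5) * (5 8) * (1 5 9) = (1 5 2 9) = [0, 5, 9, 3, 4, 2, 6, 7, 8, 1]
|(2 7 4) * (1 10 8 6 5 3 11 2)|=|(1 10 8 6 5 3 11 2 7 4)|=10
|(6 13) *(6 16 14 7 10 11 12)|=8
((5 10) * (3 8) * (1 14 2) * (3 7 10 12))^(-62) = ((1 14 2)(3 8 7 10 5 12))^(-62) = (1 14 2)(3 5 7)(8 12 10)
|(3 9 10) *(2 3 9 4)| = |(2 3 4)(9 10)| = 6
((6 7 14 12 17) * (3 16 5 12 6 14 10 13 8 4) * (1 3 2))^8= (1 7 16 13 12 4 14)(2 6 3 10 5 8 17)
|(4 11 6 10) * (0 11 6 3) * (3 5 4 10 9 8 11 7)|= 6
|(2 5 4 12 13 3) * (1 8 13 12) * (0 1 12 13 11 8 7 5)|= 18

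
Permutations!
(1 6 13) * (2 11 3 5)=(1 6 13)(2 11 3 5)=[0, 6, 11, 5, 4, 2, 13, 7, 8, 9, 10, 3, 12, 1]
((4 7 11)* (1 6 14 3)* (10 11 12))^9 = ((1 6 14 3)(4 7 12 10 11))^9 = (1 6 14 3)(4 11 10 12 7)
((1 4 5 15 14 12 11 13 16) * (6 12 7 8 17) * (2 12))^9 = (1 2 14 16 6 15 13 17 5 11 8 4 12 7)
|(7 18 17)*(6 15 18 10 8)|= 7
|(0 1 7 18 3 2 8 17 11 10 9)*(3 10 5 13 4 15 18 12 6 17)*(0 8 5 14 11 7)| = 20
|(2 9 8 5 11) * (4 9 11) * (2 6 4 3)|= 8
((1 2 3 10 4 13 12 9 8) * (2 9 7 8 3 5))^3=((1 9 3 10 4 13 12 7 8)(2 5))^3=(1 10 12)(2 5)(3 13 8)(4 7 9)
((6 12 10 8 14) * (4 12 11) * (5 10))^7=(4 11 6 14 8 10 5 12)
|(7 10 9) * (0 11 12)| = |(0 11 12)(7 10 9)| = 3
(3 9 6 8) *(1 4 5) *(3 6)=(1 4 5)(3 9)(6 8)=[0, 4, 2, 9, 5, 1, 8, 7, 6, 3]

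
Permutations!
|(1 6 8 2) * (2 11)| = |(1 6 8 11 2)| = 5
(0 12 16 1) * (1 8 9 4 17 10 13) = [12, 0, 2, 3, 17, 5, 6, 7, 9, 4, 13, 11, 16, 1, 14, 15, 8, 10] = (0 12 16 8 9 4 17 10 13 1)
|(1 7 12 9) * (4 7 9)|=6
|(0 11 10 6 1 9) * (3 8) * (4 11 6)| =|(0 6 1 9)(3 8)(4 11 10)| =12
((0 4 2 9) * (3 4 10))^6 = (10)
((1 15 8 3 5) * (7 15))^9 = ((1 7 15 8 3 5))^9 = (1 8)(3 7)(5 15)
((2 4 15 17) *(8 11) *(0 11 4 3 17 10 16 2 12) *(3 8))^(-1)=(0 12 17 3 11)(2 16 10 15 4 8)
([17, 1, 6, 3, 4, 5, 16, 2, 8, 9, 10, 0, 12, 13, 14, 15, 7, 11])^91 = (0 17 11)(2 7 16 6)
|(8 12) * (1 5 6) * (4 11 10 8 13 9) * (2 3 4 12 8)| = |(1 5 6)(2 3 4 11 10)(9 12 13)| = 15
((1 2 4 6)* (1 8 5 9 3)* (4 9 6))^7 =((1 2 9 3)(5 6 8))^7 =(1 3 9 2)(5 6 8)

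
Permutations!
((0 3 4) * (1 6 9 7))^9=((0 3 4)(1 6 9 7))^9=(1 6 9 7)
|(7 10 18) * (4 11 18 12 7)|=3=|(4 11 18)(7 10 12)|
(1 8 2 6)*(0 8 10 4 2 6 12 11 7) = [8, 10, 12, 3, 2, 5, 1, 0, 6, 9, 4, 7, 11] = (0 8 6 1 10 4 2 12 11 7)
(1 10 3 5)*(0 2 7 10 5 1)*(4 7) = (0 2 4 7 10 3 1 5) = [2, 5, 4, 1, 7, 0, 6, 10, 8, 9, 3]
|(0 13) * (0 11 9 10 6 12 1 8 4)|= 10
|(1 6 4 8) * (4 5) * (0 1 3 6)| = |(0 1)(3 6 5 4 8)| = 10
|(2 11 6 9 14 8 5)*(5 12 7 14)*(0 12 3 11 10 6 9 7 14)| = 12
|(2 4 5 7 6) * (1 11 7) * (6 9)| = 8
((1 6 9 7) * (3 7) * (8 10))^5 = ((1 6 9 3 7)(8 10))^5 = (8 10)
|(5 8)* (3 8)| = 3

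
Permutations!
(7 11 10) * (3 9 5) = (3 9 5)(7 11 10) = [0, 1, 2, 9, 4, 3, 6, 11, 8, 5, 7, 10]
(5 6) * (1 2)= (1 2)(5 6)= [0, 2, 1, 3, 4, 6, 5]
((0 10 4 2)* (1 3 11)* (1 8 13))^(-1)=((0 10 4 2)(1 3 11 8 13))^(-1)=(0 2 4 10)(1 13 8 11 3)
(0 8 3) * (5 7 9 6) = [8, 1, 2, 0, 4, 7, 5, 9, 3, 6] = (0 8 3)(5 7 9 6)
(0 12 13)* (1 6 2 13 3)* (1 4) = (0 12 3 4 1 6 2 13) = [12, 6, 13, 4, 1, 5, 2, 7, 8, 9, 10, 11, 3, 0]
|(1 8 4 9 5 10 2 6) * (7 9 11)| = 10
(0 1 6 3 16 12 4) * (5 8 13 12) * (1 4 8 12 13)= (0 4)(1 6 3 16 5 12 8)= [4, 6, 2, 16, 0, 12, 3, 7, 1, 9, 10, 11, 8, 13, 14, 15, 5]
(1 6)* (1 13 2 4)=(1 6 13 2 4)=[0, 6, 4, 3, 1, 5, 13, 7, 8, 9, 10, 11, 12, 2]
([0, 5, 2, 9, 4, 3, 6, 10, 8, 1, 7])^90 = [0, 3, 2, 1, 4, 9, 6, 7, 8, 5, 10]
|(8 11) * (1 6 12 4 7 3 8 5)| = |(1 6 12 4 7 3 8 11 5)| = 9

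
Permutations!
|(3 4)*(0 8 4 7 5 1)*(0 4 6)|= |(0 8 6)(1 4 3 7 5)|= 15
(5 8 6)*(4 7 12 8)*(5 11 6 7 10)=[0, 1, 2, 3, 10, 4, 11, 12, 7, 9, 5, 6, 8]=(4 10 5)(6 11)(7 12 8)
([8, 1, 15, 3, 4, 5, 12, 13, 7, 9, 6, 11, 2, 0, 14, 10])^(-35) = [8, 1, 2, 3, 4, 5, 6, 13, 7, 9, 10, 11, 12, 0, 14, 15]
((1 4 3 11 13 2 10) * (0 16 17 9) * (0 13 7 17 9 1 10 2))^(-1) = ((0 16 9 13)(1 4 3 11 7 17))^(-1) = (0 13 9 16)(1 17 7 11 3 4)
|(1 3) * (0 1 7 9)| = 5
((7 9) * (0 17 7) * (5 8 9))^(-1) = (0 9 8 5 7 17)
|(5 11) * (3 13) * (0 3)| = |(0 3 13)(5 11)| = 6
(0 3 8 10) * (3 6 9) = (0 6 9 3 8 10) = [6, 1, 2, 8, 4, 5, 9, 7, 10, 3, 0]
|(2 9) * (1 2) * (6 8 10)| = |(1 2 9)(6 8 10)| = 3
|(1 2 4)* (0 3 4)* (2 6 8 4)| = 12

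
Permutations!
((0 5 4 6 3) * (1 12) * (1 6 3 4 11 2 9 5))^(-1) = ((0 1 12 6 4 3)(2 9 5 11))^(-1) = (0 3 4 6 12 1)(2 11 5 9)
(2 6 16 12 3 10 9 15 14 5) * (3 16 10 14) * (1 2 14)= (1 2 6 10 9 15 3)(5 14)(12 16)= [0, 2, 6, 1, 4, 14, 10, 7, 8, 15, 9, 11, 16, 13, 5, 3, 12]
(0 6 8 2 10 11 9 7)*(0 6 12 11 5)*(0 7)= (0 12 11 9)(2 10 5 7 6 8)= [12, 1, 10, 3, 4, 7, 8, 6, 2, 0, 5, 9, 11]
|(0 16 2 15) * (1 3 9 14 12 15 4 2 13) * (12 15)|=|(0 16 13 1 3 9 14 15)(2 4)|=8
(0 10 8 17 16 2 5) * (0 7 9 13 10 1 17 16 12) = [1, 17, 5, 3, 4, 7, 6, 9, 16, 13, 8, 11, 0, 10, 14, 15, 2, 12] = (0 1 17 12)(2 5 7 9 13 10 8 16)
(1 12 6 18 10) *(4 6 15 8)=(1 12 15 8 4 6 18 10)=[0, 12, 2, 3, 6, 5, 18, 7, 4, 9, 1, 11, 15, 13, 14, 8, 16, 17, 10]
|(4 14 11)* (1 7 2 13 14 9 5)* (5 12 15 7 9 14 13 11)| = |(1 9 12 15 7 2 11 4 14 5)| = 10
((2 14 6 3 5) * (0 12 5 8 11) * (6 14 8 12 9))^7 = (14)(0 8 5 3 9 11 2 12 6)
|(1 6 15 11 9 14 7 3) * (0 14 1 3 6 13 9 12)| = |(0 14 7 6 15 11 12)(1 13 9)| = 21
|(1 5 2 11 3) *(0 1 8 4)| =8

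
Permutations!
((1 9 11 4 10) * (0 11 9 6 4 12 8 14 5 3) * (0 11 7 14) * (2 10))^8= (14)(1 2 6 10 4)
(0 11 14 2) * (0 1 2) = [11, 2, 1, 3, 4, 5, 6, 7, 8, 9, 10, 14, 12, 13, 0] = (0 11 14)(1 2)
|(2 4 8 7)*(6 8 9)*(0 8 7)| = |(0 8)(2 4 9 6 7)| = 10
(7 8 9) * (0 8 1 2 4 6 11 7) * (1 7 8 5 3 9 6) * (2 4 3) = (0 5 2 3 9)(1 4)(6 11 8) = [5, 4, 3, 9, 1, 2, 11, 7, 6, 0, 10, 8]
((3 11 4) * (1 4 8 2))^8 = (1 3 8)(2 4 11)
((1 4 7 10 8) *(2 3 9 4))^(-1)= ((1 2 3 9 4 7 10 8))^(-1)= (1 8 10 7 4 9 3 2)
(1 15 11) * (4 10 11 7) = [0, 15, 2, 3, 10, 5, 6, 4, 8, 9, 11, 1, 12, 13, 14, 7] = (1 15 7 4 10 11)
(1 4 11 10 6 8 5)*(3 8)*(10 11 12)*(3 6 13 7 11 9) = [0, 4, 2, 8, 12, 1, 6, 11, 5, 3, 13, 9, 10, 7] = (1 4 12 10 13 7 11 9 3 8 5)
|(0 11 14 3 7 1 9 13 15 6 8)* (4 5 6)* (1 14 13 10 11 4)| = 30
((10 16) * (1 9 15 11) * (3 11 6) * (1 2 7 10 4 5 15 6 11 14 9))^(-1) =(2 11 15 5 4 16 10 7)(3 6 9 14)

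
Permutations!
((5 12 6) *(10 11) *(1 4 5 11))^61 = ((1 4 5 12 6 11 10))^61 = (1 11 12 4 10 6 5)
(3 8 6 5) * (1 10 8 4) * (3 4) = (1 10 8 6 5 4) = [0, 10, 2, 3, 1, 4, 5, 7, 6, 9, 8]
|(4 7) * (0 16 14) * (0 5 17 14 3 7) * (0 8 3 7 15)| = |(0 16 7 4 8 3 15)(5 17 14)| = 21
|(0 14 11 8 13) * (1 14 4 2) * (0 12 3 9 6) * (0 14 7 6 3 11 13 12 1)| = 30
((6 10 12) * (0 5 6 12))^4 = ((12)(0 5 6 10))^4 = (12)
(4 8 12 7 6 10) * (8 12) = [0, 1, 2, 3, 12, 5, 10, 6, 8, 9, 4, 11, 7] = (4 12 7 6 10)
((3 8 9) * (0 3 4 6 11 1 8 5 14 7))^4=(0 7 14 5 3)(1 6 9)(4 8 11)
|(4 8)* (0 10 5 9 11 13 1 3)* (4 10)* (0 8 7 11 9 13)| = 12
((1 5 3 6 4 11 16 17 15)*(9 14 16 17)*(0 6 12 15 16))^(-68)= ((0 6 4 11 17 16 9 14)(1 5 3 12 15))^(-68)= (0 17)(1 3 15 5 12)(4 9)(6 16)(11 14)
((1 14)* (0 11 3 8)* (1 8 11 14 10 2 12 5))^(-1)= (0 8 14)(1 5 12 2 10)(3 11)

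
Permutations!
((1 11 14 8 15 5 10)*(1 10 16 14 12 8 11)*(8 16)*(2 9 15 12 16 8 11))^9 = (2 15 11 14 9 5 16)(8 12)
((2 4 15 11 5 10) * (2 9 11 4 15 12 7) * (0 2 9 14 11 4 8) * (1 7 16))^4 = (1 12 9)(4 7 16)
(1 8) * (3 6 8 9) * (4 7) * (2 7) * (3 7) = (1 9 7 4 2 3 6 8) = [0, 9, 3, 6, 2, 5, 8, 4, 1, 7]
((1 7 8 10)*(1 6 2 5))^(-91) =((1 7 8 10 6 2 5))^(-91) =(10)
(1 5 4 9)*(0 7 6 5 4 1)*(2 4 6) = [7, 6, 4, 3, 9, 1, 5, 2, 8, 0] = (0 7 2 4 9)(1 6 5)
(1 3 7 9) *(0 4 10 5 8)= (0 4 10 5 8)(1 3 7 9)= [4, 3, 2, 7, 10, 8, 6, 9, 0, 1, 5]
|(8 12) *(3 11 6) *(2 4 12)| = |(2 4 12 8)(3 11 6)| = 12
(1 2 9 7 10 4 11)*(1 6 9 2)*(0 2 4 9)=(0 2 4 11 6)(7 10 9)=[2, 1, 4, 3, 11, 5, 0, 10, 8, 7, 9, 6]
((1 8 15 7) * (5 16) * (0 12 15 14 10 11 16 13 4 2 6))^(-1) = (0 6 2 4 13 5 16 11 10 14 8 1 7 15 12)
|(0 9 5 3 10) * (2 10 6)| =7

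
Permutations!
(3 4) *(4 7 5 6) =(3 7 5 6 4) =[0, 1, 2, 7, 3, 6, 4, 5]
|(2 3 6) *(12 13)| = |(2 3 6)(12 13)| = 6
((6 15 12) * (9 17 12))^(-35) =((6 15 9 17 12))^(-35) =(17)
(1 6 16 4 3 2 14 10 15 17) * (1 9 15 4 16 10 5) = [0, 6, 14, 2, 3, 1, 10, 7, 8, 15, 4, 11, 12, 13, 5, 17, 16, 9] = (1 6 10 4 3 2 14 5)(9 15 17)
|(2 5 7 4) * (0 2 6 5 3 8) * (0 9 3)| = |(0 2)(3 8 9)(4 6 5 7)| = 12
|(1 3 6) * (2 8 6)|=5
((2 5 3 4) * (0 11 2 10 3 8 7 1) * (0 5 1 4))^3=(0 1 7 3 2 8 10 11 5 4)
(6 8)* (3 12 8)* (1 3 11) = (1 3 12 8 6 11) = [0, 3, 2, 12, 4, 5, 11, 7, 6, 9, 10, 1, 8]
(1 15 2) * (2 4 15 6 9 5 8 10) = (1 6 9 5 8 10 2)(4 15) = [0, 6, 1, 3, 15, 8, 9, 7, 10, 5, 2, 11, 12, 13, 14, 4]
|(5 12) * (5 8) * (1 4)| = |(1 4)(5 12 8)| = 6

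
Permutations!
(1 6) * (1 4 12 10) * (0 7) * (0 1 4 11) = [7, 6, 2, 3, 12, 5, 11, 1, 8, 9, 4, 0, 10] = (0 7 1 6 11)(4 12 10)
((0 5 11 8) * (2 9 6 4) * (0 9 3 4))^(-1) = ((0 5 11 8 9 6)(2 3 4))^(-1) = (0 6 9 8 11 5)(2 4 3)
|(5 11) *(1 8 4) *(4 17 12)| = 10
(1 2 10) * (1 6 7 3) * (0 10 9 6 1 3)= (0 10 1 2 9 6 7)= [10, 2, 9, 3, 4, 5, 7, 0, 8, 6, 1]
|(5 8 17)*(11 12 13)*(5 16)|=12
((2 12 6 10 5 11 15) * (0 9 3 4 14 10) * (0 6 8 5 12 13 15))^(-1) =(0 11 5 8 12 10 14 4 3 9)(2 15 13) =((0 9 3 4 14 10 12 8 5 11)(2 13 15))^(-1)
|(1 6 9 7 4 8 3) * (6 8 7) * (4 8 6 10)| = 8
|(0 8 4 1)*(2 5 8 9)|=7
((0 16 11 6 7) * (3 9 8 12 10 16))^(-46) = (0 12 6 9 16)(3 10 7 8 11) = ((0 3 9 8 12 10 16 11 6 7))^(-46)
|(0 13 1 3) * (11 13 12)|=6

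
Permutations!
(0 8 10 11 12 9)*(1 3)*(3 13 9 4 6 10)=(0 8 3 1 13 9)(4 6 10 11 12)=[8, 13, 2, 1, 6, 5, 10, 7, 3, 0, 11, 12, 4, 9]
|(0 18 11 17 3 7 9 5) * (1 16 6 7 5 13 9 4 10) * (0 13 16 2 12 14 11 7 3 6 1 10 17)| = |(0 18 7 4 17 6 3 5 13 9 16 1 2 12 14 11)| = 16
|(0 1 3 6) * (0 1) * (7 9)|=6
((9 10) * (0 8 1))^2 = (10)(0 1 8)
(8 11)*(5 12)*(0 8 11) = (0 8)(5 12) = [8, 1, 2, 3, 4, 12, 6, 7, 0, 9, 10, 11, 5]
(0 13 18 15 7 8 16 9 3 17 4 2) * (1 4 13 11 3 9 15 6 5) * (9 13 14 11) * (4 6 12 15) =(0 9 13 18 12 15 7 8 16 4 2)(1 6 5)(3 17 14 11) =[9, 6, 0, 17, 2, 1, 5, 8, 16, 13, 10, 3, 15, 18, 11, 7, 4, 14, 12]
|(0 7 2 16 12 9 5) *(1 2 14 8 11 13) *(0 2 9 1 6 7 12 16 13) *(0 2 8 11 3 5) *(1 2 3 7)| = 42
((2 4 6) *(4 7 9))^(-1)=(2 6 4 9 7)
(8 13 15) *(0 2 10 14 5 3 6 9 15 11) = [2, 1, 10, 6, 4, 3, 9, 7, 13, 15, 14, 0, 12, 11, 5, 8] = (0 2 10 14 5 3 6 9 15 8 13 11)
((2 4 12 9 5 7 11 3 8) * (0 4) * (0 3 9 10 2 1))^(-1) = ((0 4 12 10 2 3 8 1)(5 7 11 9))^(-1) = (0 1 8 3 2 10 12 4)(5 9 11 7)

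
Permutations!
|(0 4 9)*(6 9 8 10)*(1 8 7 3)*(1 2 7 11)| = |(0 4 11 1 8 10 6 9)(2 7 3)| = 24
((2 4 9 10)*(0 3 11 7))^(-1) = (0 7 11 3)(2 10 9 4)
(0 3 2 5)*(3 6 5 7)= [6, 1, 7, 2, 4, 0, 5, 3]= (0 6 5)(2 7 3)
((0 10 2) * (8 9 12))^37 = (0 10 2)(8 9 12)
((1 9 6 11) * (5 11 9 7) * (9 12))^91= ((1 7 5 11)(6 12 9))^91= (1 11 5 7)(6 12 9)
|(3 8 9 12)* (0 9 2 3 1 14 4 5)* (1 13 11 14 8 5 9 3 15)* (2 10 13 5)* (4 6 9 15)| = |(0 3 2 4 15 1 8 10 13 11 14 6 9 12 5)| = 15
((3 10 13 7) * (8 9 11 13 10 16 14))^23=(3 7 13 11 9 8 14 16)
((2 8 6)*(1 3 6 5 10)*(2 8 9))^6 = (10)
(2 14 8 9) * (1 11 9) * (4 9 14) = [0, 11, 4, 3, 9, 5, 6, 7, 1, 2, 10, 14, 12, 13, 8] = (1 11 14 8)(2 4 9)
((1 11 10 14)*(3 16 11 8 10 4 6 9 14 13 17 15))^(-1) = (1 14 9 6 4 11 16 3 15 17 13 10 8)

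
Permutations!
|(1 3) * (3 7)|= 3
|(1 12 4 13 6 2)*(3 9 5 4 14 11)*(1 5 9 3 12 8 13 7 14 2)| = 28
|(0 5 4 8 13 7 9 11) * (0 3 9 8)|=|(0 5 4)(3 9 11)(7 8 13)|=3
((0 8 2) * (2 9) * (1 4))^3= (0 2 9 8)(1 4)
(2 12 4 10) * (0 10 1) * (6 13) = (0 10 2 12 4 1)(6 13) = [10, 0, 12, 3, 1, 5, 13, 7, 8, 9, 2, 11, 4, 6]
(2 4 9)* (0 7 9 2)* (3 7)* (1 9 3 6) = (0 6 1 9)(2 4)(3 7) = [6, 9, 4, 7, 2, 5, 1, 3, 8, 0]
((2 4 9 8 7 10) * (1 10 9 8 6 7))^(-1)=((1 10 2 4 8)(6 7 9))^(-1)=(1 8 4 2 10)(6 9 7)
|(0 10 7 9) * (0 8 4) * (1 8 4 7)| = 7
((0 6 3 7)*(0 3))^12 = (7)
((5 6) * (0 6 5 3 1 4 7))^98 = ((0 6 3 1 4 7))^98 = (0 3 4)(1 7 6)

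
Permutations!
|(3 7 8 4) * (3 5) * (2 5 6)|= |(2 5 3 7 8 4 6)|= 7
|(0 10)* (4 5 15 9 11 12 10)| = 8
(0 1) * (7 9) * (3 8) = (0 1)(3 8)(7 9) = [1, 0, 2, 8, 4, 5, 6, 9, 3, 7]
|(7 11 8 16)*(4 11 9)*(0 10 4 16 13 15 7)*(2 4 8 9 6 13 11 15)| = |(0 10 8 11 9 16)(2 4 15 7 6 13)| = 6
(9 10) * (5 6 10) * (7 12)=(5 6 10 9)(7 12)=[0, 1, 2, 3, 4, 6, 10, 12, 8, 5, 9, 11, 7]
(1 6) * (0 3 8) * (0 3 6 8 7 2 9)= (0 6 1 8 3 7 2 9)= [6, 8, 9, 7, 4, 5, 1, 2, 3, 0]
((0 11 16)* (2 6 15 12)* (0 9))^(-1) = (0 9 16 11)(2 12 15 6)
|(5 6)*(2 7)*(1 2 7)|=2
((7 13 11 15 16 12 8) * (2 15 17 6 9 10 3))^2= (2 16 8 13 17 9 3 15 12 7 11 6 10)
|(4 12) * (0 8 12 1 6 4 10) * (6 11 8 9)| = |(0 9 6 4 1 11 8 12 10)| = 9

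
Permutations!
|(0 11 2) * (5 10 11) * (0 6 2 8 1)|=6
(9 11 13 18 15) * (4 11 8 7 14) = (4 11 13 18 15 9 8 7 14) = [0, 1, 2, 3, 11, 5, 6, 14, 7, 8, 10, 13, 12, 18, 4, 9, 16, 17, 15]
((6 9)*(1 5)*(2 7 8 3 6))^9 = ((1 5)(2 7 8 3 6 9))^9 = (1 5)(2 3)(6 7)(8 9)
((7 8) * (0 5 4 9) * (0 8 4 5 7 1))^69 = (0 9)(1 4)(7 8)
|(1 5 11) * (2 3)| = 6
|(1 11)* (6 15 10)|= |(1 11)(6 15 10)|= 6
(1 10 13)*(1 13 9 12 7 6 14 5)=(1 10 9 12 7 6 14 5)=[0, 10, 2, 3, 4, 1, 14, 6, 8, 12, 9, 11, 7, 13, 5]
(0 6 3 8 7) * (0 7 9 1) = [6, 0, 2, 8, 4, 5, 3, 7, 9, 1] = (0 6 3 8 9 1)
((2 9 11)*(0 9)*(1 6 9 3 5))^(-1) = ((0 3 5 1 6 9 11 2))^(-1) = (0 2 11 9 6 1 5 3)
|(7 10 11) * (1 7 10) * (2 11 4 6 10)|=6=|(1 7)(2 11)(4 6 10)|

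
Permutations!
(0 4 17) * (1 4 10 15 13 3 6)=(0 10 15 13 3 6 1 4 17)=[10, 4, 2, 6, 17, 5, 1, 7, 8, 9, 15, 11, 12, 3, 14, 13, 16, 0]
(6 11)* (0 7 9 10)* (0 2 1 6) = [7, 6, 1, 3, 4, 5, 11, 9, 8, 10, 2, 0] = (0 7 9 10 2 1 6 11)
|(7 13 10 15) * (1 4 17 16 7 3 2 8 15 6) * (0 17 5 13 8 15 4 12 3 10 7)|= 105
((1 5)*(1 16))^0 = ((1 5 16))^0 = (16)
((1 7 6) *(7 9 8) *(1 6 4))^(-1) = (1 4 7 8 9)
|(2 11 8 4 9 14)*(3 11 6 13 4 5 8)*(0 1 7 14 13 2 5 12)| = |(0 1 7 14 5 8 12)(2 6)(3 11)(4 9 13)| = 42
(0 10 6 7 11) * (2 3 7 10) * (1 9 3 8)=(0 2 8 1 9 3 7 11)(6 10)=[2, 9, 8, 7, 4, 5, 10, 11, 1, 3, 6, 0]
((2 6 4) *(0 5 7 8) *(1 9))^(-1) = (0 8 7 5)(1 9)(2 4 6)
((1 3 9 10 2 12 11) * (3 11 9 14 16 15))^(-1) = ((1 11)(2 12 9 10)(3 14 16 15))^(-1) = (1 11)(2 10 9 12)(3 15 16 14)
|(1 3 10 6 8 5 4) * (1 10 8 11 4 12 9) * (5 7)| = |(1 3 8 7 5 12 9)(4 10 6 11)| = 28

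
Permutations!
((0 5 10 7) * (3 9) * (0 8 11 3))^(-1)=(0 9 3 11 8 7 10 5)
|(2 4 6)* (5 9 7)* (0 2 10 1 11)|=21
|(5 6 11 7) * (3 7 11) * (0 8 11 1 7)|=8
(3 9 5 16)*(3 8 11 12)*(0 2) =[2, 1, 0, 9, 4, 16, 6, 7, 11, 5, 10, 12, 3, 13, 14, 15, 8] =(0 2)(3 9 5 16 8 11 12)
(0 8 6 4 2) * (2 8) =(0 2)(4 8 6) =[2, 1, 0, 3, 8, 5, 4, 7, 6]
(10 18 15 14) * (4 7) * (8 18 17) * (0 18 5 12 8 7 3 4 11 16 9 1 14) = [18, 14, 2, 4, 3, 12, 6, 11, 5, 1, 17, 16, 8, 13, 10, 0, 9, 7, 15] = (0 18 15)(1 14 10 17 7 11 16 9)(3 4)(5 12 8)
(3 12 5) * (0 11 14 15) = (0 11 14 15)(3 12 5) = [11, 1, 2, 12, 4, 3, 6, 7, 8, 9, 10, 14, 5, 13, 15, 0]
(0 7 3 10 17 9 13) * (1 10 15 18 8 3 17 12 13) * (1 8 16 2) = [7, 10, 1, 15, 4, 5, 6, 17, 3, 8, 12, 11, 13, 0, 14, 18, 2, 9, 16] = (0 7 17 9 8 3 15 18 16 2 1 10 12 13)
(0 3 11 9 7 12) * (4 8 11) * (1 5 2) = [3, 5, 1, 4, 8, 2, 6, 12, 11, 7, 10, 9, 0] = (0 3 4 8 11 9 7 12)(1 5 2)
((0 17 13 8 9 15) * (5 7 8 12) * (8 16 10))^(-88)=(17)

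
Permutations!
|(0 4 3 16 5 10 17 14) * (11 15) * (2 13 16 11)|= |(0 4 3 11 15 2 13 16 5 10 17 14)|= 12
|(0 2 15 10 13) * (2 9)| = 6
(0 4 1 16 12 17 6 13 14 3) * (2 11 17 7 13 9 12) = [4, 16, 11, 0, 1, 5, 9, 13, 8, 12, 10, 17, 7, 14, 3, 15, 2, 6] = (0 4 1 16 2 11 17 6 9 12 7 13 14 3)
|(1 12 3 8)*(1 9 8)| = |(1 12 3)(8 9)| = 6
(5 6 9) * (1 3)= [0, 3, 2, 1, 4, 6, 9, 7, 8, 5]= (1 3)(5 6 9)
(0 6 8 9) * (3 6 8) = (0 8 9)(3 6) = [8, 1, 2, 6, 4, 5, 3, 7, 9, 0]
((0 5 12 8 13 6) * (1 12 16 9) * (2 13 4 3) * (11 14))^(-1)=(0 6 13 2 3 4 8 12 1 9 16 5)(11 14)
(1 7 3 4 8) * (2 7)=(1 2 7 3 4 8)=[0, 2, 7, 4, 8, 5, 6, 3, 1]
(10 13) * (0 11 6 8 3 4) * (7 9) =[11, 1, 2, 4, 0, 5, 8, 9, 3, 7, 13, 6, 12, 10] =(0 11 6 8 3 4)(7 9)(10 13)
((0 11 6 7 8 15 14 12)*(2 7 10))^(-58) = (0 6 2 8 14)(7 15 12 11 10)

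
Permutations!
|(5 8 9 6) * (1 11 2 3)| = 4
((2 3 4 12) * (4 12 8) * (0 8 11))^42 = ((0 8 4 11)(2 3 12))^42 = (12)(0 4)(8 11)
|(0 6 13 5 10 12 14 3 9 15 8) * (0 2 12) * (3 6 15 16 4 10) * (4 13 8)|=|(0 15 4 10)(2 12 14 6 8)(3 9 16 13 5)|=20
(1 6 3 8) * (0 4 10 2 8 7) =(0 4 10 2 8 1 6 3 7) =[4, 6, 8, 7, 10, 5, 3, 0, 1, 9, 2]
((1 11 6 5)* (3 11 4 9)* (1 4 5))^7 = (11) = ((1 5 4 9 3 11 6))^7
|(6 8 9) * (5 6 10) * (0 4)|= 10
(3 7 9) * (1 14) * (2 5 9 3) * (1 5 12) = (1 14 5 9 2 12)(3 7) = [0, 14, 12, 7, 4, 9, 6, 3, 8, 2, 10, 11, 1, 13, 5]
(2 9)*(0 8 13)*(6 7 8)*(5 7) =(0 6 5 7 8 13)(2 9) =[6, 1, 9, 3, 4, 7, 5, 8, 13, 2, 10, 11, 12, 0]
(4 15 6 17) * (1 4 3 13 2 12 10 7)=(1 4 15 6 17 3 13 2 12 10 7)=[0, 4, 12, 13, 15, 5, 17, 1, 8, 9, 7, 11, 10, 2, 14, 6, 16, 3]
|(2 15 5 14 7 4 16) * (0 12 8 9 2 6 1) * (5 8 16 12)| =36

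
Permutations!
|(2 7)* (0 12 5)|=6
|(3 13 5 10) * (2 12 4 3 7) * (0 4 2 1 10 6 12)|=24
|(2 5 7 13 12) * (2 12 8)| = |(2 5 7 13 8)| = 5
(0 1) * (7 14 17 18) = (0 1)(7 14 17 18) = [1, 0, 2, 3, 4, 5, 6, 14, 8, 9, 10, 11, 12, 13, 17, 15, 16, 18, 7]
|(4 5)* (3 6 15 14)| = |(3 6 15 14)(4 5)| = 4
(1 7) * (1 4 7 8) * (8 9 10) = (1 9 10 8)(4 7) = [0, 9, 2, 3, 7, 5, 6, 4, 1, 10, 8]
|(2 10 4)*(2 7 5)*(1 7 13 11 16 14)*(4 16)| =21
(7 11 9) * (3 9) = (3 9 7 11) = [0, 1, 2, 9, 4, 5, 6, 11, 8, 7, 10, 3]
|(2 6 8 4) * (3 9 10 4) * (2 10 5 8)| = |(2 6)(3 9 5 8)(4 10)| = 4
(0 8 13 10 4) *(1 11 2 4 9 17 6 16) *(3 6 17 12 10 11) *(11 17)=[8, 3, 4, 6, 0, 5, 16, 7, 13, 12, 9, 2, 10, 17, 14, 15, 1, 11]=(0 8 13 17 11 2 4)(1 3 6 16)(9 12 10)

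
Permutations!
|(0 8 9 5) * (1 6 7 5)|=7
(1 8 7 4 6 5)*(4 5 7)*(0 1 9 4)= (0 1 8)(4 6 7 5 9)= [1, 8, 2, 3, 6, 9, 7, 5, 0, 4]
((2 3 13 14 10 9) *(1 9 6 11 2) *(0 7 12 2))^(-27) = (0 2 14 11 12 13 6 7 3 10)(1 9)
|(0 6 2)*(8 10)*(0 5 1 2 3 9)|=12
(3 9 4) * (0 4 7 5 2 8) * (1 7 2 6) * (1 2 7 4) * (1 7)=(0 7 5 6 2 8)(1 4 3 9)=[7, 4, 8, 9, 3, 6, 2, 5, 0, 1]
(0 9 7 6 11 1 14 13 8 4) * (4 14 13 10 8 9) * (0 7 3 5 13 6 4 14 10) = [14, 6, 2, 5, 7, 13, 11, 4, 10, 3, 8, 1, 12, 9, 0] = (0 14)(1 6 11)(3 5 13 9)(4 7)(8 10)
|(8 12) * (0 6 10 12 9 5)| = |(0 6 10 12 8 9 5)| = 7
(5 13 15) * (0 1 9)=(0 1 9)(5 13 15)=[1, 9, 2, 3, 4, 13, 6, 7, 8, 0, 10, 11, 12, 15, 14, 5]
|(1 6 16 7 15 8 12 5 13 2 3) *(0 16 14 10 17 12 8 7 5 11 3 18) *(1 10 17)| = |(0 16 5 13 2 18)(1 6 14 17 12 11 3 10)(7 15)| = 24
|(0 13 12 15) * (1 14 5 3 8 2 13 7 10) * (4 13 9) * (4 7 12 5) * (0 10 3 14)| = |(0 12 15 10 1)(2 9 7 3 8)(4 13 5 14)| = 20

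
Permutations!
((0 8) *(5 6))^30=((0 8)(5 6))^30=(8)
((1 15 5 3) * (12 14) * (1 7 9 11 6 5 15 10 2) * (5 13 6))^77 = ((15)(1 10 2)(3 7 9 11 5)(6 13)(12 14))^77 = (15)(1 2 10)(3 9 5 7 11)(6 13)(12 14)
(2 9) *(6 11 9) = (2 6 11 9) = [0, 1, 6, 3, 4, 5, 11, 7, 8, 2, 10, 9]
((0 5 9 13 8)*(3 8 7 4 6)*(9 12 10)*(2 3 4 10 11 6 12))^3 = (0 3 5 8 2)(4 6 11 12)(7 13 9 10)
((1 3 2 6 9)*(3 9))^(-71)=((1 9)(2 6 3))^(-71)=(1 9)(2 6 3)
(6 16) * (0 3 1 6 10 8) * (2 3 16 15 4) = (0 16 10 8)(1 6 15 4 2 3) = [16, 6, 3, 1, 2, 5, 15, 7, 0, 9, 8, 11, 12, 13, 14, 4, 10]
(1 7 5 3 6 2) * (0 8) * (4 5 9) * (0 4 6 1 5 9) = [8, 7, 5, 1, 9, 3, 2, 0, 4, 6] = (0 8 4 9 6 2 5 3 1 7)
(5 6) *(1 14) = (1 14)(5 6) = [0, 14, 2, 3, 4, 6, 5, 7, 8, 9, 10, 11, 12, 13, 1]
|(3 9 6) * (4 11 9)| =5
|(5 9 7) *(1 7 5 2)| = 6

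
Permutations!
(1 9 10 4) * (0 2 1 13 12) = (0 2 1 9 10 4 13 12) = [2, 9, 1, 3, 13, 5, 6, 7, 8, 10, 4, 11, 0, 12]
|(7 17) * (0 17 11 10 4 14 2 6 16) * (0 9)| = |(0 17 7 11 10 4 14 2 6 16 9)| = 11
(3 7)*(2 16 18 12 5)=(2 16 18 12 5)(3 7)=[0, 1, 16, 7, 4, 2, 6, 3, 8, 9, 10, 11, 5, 13, 14, 15, 18, 17, 12]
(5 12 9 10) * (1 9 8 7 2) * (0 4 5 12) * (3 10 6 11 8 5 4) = [3, 9, 1, 10, 4, 0, 11, 2, 7, 6, 12, 8, 5] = (0 3 10 12 5)(1 9 6 11 8 7 2)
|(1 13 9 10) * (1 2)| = |(1 13 9 10 2)| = 5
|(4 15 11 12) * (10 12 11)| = 4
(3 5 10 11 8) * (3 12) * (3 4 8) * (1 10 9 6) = (1 10 11 3 5 9 6)(4 8 12) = [0, 10, 2, 5, 8, 9, 1, 7, 12, 6, 11, 3, 4]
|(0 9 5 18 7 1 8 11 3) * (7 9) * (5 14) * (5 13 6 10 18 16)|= 6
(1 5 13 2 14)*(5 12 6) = (1 12 6 5 13 2 14) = [0, 12, 14, 3, 4, 13, 5, 7, 8, 9, 10, 11, 6, 2, 1]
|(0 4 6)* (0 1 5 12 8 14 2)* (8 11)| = |(0 4 6 1 5 12 11 8 14 2)| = 10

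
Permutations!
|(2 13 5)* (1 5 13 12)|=4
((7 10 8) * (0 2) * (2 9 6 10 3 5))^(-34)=((0 9 6 10 8 7 3 5 2))^(-34)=(0 6 8 3 2 9 10 7 5)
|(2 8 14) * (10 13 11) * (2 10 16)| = 7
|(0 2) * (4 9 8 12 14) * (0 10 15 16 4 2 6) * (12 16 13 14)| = 20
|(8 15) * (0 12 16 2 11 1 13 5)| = |(0 12 16 2 11 1 13 5)(8 15)| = 8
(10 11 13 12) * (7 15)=(7 15)(10 11 13 12)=[0, 1, 2, 3, 4, 5, 6, 15, 8, 9, 11, 13, 10, 12, 14, 7]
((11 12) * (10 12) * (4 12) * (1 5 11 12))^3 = ((12)(1 5 11 10 4))^3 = (12)(1 10 5 4 11)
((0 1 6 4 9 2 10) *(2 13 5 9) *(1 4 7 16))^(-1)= ((0 4 2 10)(1 6 7 16)(5 9 13))^(-1)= (0 10 2 4)(1 16 7 6)(5 13 9)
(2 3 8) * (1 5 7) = (1 5 7)(2 3 8) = [0, 5, 3, 8, 4, 7, 6, 1, 2]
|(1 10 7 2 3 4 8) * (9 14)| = |(1 10 7 2 3 4 8)(9 14)| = 14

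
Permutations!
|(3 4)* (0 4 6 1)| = |(0 4 3 6 1)| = 5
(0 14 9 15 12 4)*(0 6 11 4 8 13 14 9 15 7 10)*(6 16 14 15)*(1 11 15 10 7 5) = [9, 11, 2, 3, 16, 1, 15, 7, 13, 5, 0, 4, 8, 10, 6, 12, 14] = (0 9 5 1 11 4 16 14 6 15 12 8 13 10)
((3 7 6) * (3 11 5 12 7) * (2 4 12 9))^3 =((2 4 12 7 6 11 5 9))^3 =(2 7 5 4 6 9 12 11)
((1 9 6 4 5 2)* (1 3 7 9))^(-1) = ((2 3 7 9 6 4 5))^(-1) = (2 5 4 6 9 7 3)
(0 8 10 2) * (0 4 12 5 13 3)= (0 8 10 2 4 12 5 13 3)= [8, 1, 4, 0, 12, 13, 6, 7, 10, 9, 2, 11, 5, 3]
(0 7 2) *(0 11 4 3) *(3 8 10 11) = (0 7 2 3)(4 8 10 11) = [7, 1, 3, 0, 8, 5, 6, 2, 10, 9, 11, 4]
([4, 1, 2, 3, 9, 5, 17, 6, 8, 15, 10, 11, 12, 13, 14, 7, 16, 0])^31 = [15, 1, 2, 3, 7, 5, 4, 0, 8, 6, 10, 11, 12, 13, 14, 17, 16, 9]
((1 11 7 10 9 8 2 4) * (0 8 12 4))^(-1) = (0 2 8)(1 4 12 9 10 7 11)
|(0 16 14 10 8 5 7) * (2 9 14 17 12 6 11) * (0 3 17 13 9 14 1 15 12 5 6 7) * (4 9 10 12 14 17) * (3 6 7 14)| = |(0 16 13 10 8 7 6 11 2 17 5)(1 15 3 4 9)(12 14)| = 110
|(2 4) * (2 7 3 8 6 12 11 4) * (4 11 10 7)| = |(3 8 6 12 10 7)| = 6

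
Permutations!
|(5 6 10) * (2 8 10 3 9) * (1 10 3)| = |(1 10 5 6)(2 8 3 9)| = 4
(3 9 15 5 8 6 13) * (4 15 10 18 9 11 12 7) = (3 11 12 7 4 15 5 8 6 13)(9 10 18) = [0, 1, 2, 11, 15, 8, 13, 4, 6, 10, 18, 12, 7, 3, 14, 5, 16, 17, 9]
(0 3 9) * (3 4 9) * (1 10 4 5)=(0 5 1 10 4 9)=[5, 10, 2, 3, 9, 1, 6, 7, 8, 0, 4]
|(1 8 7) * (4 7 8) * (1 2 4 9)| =6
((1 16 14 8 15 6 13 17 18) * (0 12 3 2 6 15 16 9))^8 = (0 1 17 6 3)(2 12 9 18 13)(8 14 16) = ((0 12 3 2 6 13 17 18 1 9)(8 16 14))^8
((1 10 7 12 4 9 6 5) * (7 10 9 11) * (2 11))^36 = (2 11 7 12 4)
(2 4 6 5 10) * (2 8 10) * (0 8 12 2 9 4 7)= (0 8 10 12 2 7)(4 6 5 9)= [8, 1, 7, 3, 6, 9, 5, 0, 10, 4, 12, 11, 2]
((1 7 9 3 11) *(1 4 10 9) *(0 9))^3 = ((0 9 3 11 4 10)(1 7))^3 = (0 11)(1 7)(3 10)(4 9)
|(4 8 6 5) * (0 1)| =4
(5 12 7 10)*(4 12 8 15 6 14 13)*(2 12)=(2 12 7 10 5 8 15 6 14 13 4)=[0, 1, 12, 3, 2, 8, 14, 10, 15, 9, 5, 11, 7, 4, 13, 6]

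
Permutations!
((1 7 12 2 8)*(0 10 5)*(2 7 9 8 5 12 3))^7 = ((0 10 12 7 3 2 5)(1 9 8))^7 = (12)(1 9 8)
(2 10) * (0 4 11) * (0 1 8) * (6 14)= (0 4 11 1 8)(2 10)(6 14)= [4, 8, 10, 3, 11, 5, 14, 7, 0, 9, 2, 1, 12, 13, 6]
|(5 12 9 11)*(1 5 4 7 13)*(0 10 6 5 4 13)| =|(0 10 6 5 12 9 11 13 1 4 7)| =11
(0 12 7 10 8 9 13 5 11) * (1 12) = [1, 12, 2, 3, 4, 11, 6, 10, 9, 13, 8, 0, 7, 5] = (0 1 12 7 10 8 9 13 5 11)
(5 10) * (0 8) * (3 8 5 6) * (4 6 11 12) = (0 5 10 11 12 4 6 3 8) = [5, 1, 2, 8, 6, 10, 3, 7, 0, 9, 11, 12, 4]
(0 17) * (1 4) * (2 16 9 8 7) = [17, 4, 16, 3, 1, 5, 6, 2, 7, 8, 10, 11, 12, 13, 14, 15, 9, 0] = (0 17)(1 4)(2 16 9 8 7)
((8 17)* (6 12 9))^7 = (6 12 9)(8 17)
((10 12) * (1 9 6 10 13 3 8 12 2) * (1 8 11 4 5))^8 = (1 3 2)(4 12 6)(5 13 10)(8 9 11)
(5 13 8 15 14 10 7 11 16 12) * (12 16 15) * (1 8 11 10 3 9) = (16)(1 8 12 5 13 11 15 14 3 9)(7 10) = [0, 8, 2, 9, 4, 13, 6, 10, 12, 1, 7, 15, 5, 11, 3, 14, 16]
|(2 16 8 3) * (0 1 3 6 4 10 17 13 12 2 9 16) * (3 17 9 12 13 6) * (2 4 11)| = |(0 1 17 6 11 2)(3 12 4 10 9 16 8)| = 42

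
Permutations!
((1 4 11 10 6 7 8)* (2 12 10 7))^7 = (1 11 8 4 7)(2 6 10 12)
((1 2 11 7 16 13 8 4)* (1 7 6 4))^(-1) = (1 8 13 16 7 4 6 11 2)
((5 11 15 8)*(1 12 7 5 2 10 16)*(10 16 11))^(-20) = (16)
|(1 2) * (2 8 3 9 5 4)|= |(1 8 3 9 5 4 2)|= 7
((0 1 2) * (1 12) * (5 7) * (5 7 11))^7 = ((0 12 1 2)(5 11))^7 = (0 2 1 12)(5 11)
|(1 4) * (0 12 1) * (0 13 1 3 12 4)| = 4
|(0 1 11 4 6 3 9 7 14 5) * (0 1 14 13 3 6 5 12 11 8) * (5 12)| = |(0 14 5 1 8)(3 9 7 13)(4 12 11)| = 60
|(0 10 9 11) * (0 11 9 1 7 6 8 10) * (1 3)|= 6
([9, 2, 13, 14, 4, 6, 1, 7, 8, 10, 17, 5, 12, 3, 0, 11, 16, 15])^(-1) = [14, 6, 1, 13, 4, 11, 5, 7, 8, 0, 9, 15, 12, 2, 3, 17, 16, 10]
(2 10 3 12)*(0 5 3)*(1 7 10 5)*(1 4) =(0 4 1 7 10)(2 5 3 12) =[4, 7, 5, 12, 1, 3, 6, 10, 8, 9, 0, 11, 2]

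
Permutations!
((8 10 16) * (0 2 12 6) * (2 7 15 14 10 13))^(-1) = (0 6 12 2 13 8 16 10 14 15 7)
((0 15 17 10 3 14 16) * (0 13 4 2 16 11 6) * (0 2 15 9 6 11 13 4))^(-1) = (0 13 14 3 10 17 15 4 16 2 6 9)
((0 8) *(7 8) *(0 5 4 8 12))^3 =(12)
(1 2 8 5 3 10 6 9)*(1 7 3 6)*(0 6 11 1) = (0 6 9 7 3 10)(1 2 8 5 11) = [6, 2, 8, 10, 4, 11, 9, 3, 5, 7, 0, 1]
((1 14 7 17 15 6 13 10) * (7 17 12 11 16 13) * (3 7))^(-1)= (1 10 13 16 11 12 7 3 6 15 17 14)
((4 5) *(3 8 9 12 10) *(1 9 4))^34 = (1 12 3 4)(5 9 10 8)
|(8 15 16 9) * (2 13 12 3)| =4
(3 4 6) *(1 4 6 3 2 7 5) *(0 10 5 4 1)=[10, 1, 7, 6, 3, 0, 2, 4, 8, 9, 5]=(0 10 5)(2 7 4 3 6)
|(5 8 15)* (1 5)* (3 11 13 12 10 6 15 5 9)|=|(1 9 3 11 13 12 10 6 15)(5 8)|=18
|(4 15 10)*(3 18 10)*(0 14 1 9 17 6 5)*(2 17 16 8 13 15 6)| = 14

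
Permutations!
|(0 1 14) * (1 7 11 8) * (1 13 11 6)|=15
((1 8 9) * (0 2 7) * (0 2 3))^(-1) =(0 3)(1 9 8)(2 7)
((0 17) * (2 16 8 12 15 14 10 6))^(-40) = ((0 17)(2 16 8 12 15 14 10 6))^(-40) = (17)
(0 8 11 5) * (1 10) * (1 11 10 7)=(0 8 10 11 5)(1 7)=[8, 7, 2, 3, 4, 0, 6, 1, 10, 9, 11, 5]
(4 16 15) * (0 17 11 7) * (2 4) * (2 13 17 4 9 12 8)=[4, 1, 9, 3, 16, 5, 6, 0, 2, 12, 10, 7, 8, 17, 14, 13, 15, 11]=(0 4 16 15 13 17 11 7)(2 9 12 8)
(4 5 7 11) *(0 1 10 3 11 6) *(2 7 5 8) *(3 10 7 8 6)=(0 1 7 3 11 4 6)(2 8)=[1, 7, 8, 11, 6, 5, 0, 3, 2, 9, 10, 4]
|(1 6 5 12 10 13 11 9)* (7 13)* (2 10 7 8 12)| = 11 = |(1 6 5 2 10 8 12 7 13 11 9)|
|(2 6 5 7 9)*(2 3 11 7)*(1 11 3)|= |(1 11 7 9)(2 6 5)|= 12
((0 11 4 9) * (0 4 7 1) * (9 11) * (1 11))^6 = (11)(0 4)(1 9)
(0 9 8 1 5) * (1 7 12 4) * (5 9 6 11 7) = (0 6 11 7 12 4 1 9 8 5) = [6, 9, 2, 3, 1, 0, 11, 12, 5, 8, 10, 7, 4]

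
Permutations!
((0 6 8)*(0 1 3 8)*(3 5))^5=(0 6)(1 5 3 8)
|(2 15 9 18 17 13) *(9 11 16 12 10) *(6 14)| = 10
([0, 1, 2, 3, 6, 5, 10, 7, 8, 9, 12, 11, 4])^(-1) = [0, 1, 2, 3, 12, 5, 4, 7, 8, 9, 6, 11, 10]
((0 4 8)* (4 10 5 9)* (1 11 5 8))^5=(11)(0 8 10)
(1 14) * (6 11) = [0, 14, 2, 3, 4, 5, 11, 7, 8, 9, 10, 6, 12, 13, 1] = (1 14)(6 11)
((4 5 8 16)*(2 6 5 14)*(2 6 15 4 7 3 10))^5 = (2 5 10 6 3 14 7 4 16 15 8)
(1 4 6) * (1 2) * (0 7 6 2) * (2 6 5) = (0 7 5 2 1 4 6) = [7, 4, 1, 3, 6, 2, 0, 5]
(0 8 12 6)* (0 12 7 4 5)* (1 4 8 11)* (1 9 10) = (0 11 9 10 1 4 5)(6 12)(7 8) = [11, 4, 2, 3, 5, 0, 12, 8, 7, 10, 1, 9, 6]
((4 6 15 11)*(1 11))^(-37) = ((1 11 4 6 15))^(-37) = (1 6 11 15 4)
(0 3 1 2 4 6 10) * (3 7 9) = (0 7 9 3 1 2 4 6 10) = [7, 2, 4, 1, 6, 5, 10, 9, 8, 3, 0]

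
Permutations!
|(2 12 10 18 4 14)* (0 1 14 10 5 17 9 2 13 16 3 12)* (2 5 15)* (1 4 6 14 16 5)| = |(0 4 10 18 6 14 13 5 17 9 1 16 3 12 15 2)| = 16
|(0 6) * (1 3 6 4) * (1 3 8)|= 4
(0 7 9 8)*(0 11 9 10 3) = (0 7 10 3)(8 11 9) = [7, 1, 2, 0, 4, 5, 6, 10, 11, 8, 3, 9]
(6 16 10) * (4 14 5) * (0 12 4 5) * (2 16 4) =[12, 1, 16, 3, 14, 5, 4, 7, 8, 9, 6, 11, 2, 13, 0, 15, 10] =(0 12 2 16 10 6 4 14)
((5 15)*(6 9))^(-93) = ((5 15)(6 9))^(-93) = (5 15)(6 9)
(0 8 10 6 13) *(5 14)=[8, 1, 2, 3, 4, 14, 13, 7, 10, 9, 6, 11, 12, 0, 5]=(0 8 10 6 13)(5 14)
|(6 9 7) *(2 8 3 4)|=12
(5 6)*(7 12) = (5 6)(7 12) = [0, 1, 2, 3, 4, 6, 5, 12, 8, 9, 10, 11, 7]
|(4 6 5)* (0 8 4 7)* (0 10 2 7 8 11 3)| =12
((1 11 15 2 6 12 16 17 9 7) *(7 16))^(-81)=(17)(1 2 7 15 12 11 6)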